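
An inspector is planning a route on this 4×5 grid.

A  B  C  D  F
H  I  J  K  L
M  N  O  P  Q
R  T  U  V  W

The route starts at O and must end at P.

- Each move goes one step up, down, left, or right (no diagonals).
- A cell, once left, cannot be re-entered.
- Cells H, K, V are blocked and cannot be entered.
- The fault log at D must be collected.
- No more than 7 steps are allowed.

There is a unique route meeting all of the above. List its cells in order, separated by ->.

The budget equals the shortest possible length, so every move has to be on a shortest route through the required cells.
Route from O: 2× up (reaching C), 2× right (reaching F), 2× down (reaching Q), left to P — 7 moves in all.
Check: all required cells visited; 7 ≤ 7 moves.

O -> J -> C -> D -> F -> L -> Q -> P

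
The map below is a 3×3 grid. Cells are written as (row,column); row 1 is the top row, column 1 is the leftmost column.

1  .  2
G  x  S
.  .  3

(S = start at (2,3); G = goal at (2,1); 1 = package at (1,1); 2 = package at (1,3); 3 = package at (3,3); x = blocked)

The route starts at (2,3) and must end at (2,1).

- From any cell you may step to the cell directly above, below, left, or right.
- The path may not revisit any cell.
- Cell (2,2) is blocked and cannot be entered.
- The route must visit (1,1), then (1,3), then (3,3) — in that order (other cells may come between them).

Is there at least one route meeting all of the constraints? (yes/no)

Even ignoring the required order, no revisit-free route from (2,3) to (2,1) manages to pass through all of (1,1), (1,3), and (3,3): branching out from (2,3), every path either misses one of them or, having collected them, can no longer reach (2,1) without re-entering a cell.

no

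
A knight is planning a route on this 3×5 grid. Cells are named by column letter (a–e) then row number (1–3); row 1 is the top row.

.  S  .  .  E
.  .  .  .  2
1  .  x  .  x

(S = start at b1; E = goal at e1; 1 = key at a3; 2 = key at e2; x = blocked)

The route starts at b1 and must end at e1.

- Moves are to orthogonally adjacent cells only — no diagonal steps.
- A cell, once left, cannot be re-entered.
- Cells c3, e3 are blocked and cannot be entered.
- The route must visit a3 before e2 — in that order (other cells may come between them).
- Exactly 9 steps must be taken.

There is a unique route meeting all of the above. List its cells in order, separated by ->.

b1 -> a1 -> a2 -> a3 -> b3 -> b2 -> c2 -> d2 -> e2 -> e1

The waypoints must appear in the order a3, e2, with no cell reused.
Route from b1: left 1 to a1, down 2 to a3, right 1 to b3, up 1 to b2, right 3 to e2, up 1 to e1 — 9 moves in all.
Check: order respected (1 at step 3, 2 at step 8); 9 moves as required.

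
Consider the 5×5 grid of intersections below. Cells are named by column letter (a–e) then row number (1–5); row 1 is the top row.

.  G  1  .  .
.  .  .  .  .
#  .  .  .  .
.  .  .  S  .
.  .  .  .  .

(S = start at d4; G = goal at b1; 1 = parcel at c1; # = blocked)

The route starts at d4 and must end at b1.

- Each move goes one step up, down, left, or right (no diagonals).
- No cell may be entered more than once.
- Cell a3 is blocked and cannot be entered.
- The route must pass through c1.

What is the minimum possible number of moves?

Any route passes through c1 somewhere between d4 and b1. Summing Manhattan distances along the two legs (d4 → c1 → b1) gives a lower bound of 4 + 1 = 5 moves.
A route of 5 moves achieves this: d4 → d3 → d2 → d1 → c1 → b1.
Since 5 matches the lower bound, it is optimal.

5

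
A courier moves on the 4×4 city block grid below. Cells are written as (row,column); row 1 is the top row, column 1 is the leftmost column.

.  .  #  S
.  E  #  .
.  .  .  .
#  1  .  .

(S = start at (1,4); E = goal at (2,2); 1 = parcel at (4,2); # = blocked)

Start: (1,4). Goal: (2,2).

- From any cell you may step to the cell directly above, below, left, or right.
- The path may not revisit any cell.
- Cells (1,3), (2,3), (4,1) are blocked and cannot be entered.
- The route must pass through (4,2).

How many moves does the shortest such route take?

Any route passes through (4,2) somewhere between (1,4) and (2,2). Summing Manhattan distances along the two legs ((1,4) → (4,2) → (2,2)) gives a lower bound of 5 + 2 = 7 moves.
A route of 7 moves achieves this: (1,4) → (2,4) → (3,4) → (4,4) → (4,3) → (4,2) → (3,2) → (2,2).
Since 7 matches the lower bound, it is optimal.

7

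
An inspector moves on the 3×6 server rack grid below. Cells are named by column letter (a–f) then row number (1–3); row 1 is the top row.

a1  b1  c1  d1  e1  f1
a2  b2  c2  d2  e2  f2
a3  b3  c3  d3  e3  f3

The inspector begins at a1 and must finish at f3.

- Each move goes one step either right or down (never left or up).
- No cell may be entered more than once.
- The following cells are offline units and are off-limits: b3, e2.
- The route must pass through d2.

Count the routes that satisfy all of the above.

4

A right/down-only route from a1 to f3 makes exactly 2 down-moves and 5 right-moves in some order.
With no other constraints that would be C(7,2) = 21 routes.
Split at d2 and multiply the segment counts (each segment already excludes blocked cells): a1→d2: 4; d2→f3: 1; product = 4.
That gives 4 routes.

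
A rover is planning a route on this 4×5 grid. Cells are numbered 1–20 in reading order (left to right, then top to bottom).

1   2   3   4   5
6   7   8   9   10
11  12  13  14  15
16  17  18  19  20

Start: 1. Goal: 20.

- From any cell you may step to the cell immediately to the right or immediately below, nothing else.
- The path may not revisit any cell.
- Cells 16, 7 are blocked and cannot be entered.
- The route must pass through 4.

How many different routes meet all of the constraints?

A right/down-only route from 1 to 20 makes exactly 3 down-moves and 4 right-moves in some order.
With no other constraints that would be C(7,3) = 35 routes.
Split at 4 and multiply the segment counts (each segment already excludes blocked cells): 1→4: 1; 4→20: 4; product = 4.
That gives 4 routes.

4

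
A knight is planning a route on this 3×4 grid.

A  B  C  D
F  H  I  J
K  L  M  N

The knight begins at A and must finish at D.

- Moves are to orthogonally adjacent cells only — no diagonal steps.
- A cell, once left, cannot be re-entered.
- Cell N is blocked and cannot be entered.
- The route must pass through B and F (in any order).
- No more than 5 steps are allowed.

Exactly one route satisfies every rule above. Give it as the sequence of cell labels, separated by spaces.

The 5-move cap with required stops at B, F leaves no slack for detours.
Route from A: down to F, right to H, up to B, 2× right (reaching D) — 5 moves in all.
Check: all required cells visited; 5 ≤ 5 moves.

A F H B C D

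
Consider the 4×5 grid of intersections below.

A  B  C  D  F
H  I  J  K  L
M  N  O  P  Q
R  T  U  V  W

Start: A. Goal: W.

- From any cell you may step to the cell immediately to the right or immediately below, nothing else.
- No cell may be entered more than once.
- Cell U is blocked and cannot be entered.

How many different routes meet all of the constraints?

A right/down-only route from A to W makes exactly 3 down-moves and 4 right-moves in some order.
With no other constraints that would be C(7,3) = 35 routes.
Subtract routes through each blocked cell (inclusion–exclusion for overlaps): − through U: 10 → 25.
That gives 25 routes.

25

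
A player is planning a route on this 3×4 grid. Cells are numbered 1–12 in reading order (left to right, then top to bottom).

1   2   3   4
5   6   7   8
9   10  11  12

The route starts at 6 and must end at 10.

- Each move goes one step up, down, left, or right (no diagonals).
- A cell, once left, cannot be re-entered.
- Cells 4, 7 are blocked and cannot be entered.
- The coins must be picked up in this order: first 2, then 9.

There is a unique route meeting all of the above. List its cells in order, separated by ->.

The waypoints must appear in the order 2, 9, with no cell reused.
Route from 6: up to 2, left to 1, 2× down (reaching 9), right to 10 — 5 moves in all.
Check: order respected (2 at step 1, 9 at step 4).

6 -> 2 -> 1 -> 5 -> 9 -> 10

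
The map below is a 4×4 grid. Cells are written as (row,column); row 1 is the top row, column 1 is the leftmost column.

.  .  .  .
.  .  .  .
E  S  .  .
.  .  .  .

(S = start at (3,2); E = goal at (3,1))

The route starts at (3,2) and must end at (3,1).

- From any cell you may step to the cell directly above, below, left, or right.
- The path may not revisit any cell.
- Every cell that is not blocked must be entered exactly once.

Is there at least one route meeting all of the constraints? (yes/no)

One route that works: (3,2) → (2,2) → (2,1) → (1,1) → (1,2) → (1,3) → (1,4) → (2,4) → (2,3) → (3,3) → (3,4) → (4,4) → (4,3) → (4,2) → (4,1) → (3,1).

yes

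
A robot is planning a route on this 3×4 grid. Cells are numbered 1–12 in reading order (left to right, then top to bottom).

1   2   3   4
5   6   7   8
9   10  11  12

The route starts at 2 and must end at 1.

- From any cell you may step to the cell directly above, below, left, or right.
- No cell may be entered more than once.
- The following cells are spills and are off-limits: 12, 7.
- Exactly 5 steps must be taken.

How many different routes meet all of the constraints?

1

Need simple routes of exactly 5 moves from 2 to 1 (Manhattan distance 1, so 2 moves are spent on a detour and 2 undoing it).
Enumerating: 2 6 10 9 5 1.
That gives 1 route.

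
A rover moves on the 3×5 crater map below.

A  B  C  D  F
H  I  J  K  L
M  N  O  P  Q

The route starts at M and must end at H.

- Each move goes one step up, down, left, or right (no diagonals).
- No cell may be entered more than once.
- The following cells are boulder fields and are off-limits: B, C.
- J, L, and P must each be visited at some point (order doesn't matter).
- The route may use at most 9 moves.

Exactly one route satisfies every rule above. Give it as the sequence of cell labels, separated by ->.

Any route must reach J, L, and P and still end at H within 9 moves, so the order of the required stops is forced.
Route from M: 4× right (reaching Q), up to L, 4× left (reaching H) — 9 moves in all.
Check: all required cells visited; 9 ≤ 9 moves.

M -> N -> O -> P -> Q -> L -> K -> J -> I -> H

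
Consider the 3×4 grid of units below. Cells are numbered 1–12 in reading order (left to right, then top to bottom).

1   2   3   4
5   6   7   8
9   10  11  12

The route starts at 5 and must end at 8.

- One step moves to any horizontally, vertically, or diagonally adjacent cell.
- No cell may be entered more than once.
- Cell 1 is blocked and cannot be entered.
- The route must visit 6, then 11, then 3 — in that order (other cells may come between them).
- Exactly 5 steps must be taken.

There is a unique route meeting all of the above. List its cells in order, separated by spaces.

5 6 11 7 3 8

The waypoints must appear in the order 6, 11, 3, with no cell reused.
Route from 5: right 1 to 6, down-right 1 to 11, up 2 to 3, down-right 1 to 8 — 5 moves in all.
Check: order respected (6 at step 1, 11 at step 2, 3 at step 4); 5 moves as required.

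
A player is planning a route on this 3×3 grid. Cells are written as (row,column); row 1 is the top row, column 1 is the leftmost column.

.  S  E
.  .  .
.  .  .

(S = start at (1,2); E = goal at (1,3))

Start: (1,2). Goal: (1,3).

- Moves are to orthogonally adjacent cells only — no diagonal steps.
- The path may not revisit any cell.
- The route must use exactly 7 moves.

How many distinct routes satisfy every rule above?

Need simple routes of exactly 7 moves from (1,2) to (1,3) (Manhattan distance 1, so 3 moves are spent on a detour and 3 undoing it).
Enumerating: (1,2) (2,2) (2,1) (3,1) (3,2) (3,3) (2,3) (1,3) | (1,2) (1,1) (2,1) (3,1) (3,2) (2,2) (2,3) (1,3) | (1,2) (1,1) (2,1) (3,1) (3,2) (3,3) (2,3) (1,3) | (1,2) (1,1) (2,1) (2,2) (3,2) (3,3) (2,3) (1,3).
That gives 4 routes.

4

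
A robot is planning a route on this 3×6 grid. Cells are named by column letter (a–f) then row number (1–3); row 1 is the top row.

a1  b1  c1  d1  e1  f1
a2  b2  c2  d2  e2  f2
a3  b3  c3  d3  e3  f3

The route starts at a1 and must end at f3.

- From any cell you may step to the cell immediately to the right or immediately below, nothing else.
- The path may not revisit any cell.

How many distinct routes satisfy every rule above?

21

A right/down-only route from a1 to f3 makes exactly 2 down-moves and 5 right-moves in some order.
With no other constraints that would be C(7,2) = 21 routes.
That gives 21 routes.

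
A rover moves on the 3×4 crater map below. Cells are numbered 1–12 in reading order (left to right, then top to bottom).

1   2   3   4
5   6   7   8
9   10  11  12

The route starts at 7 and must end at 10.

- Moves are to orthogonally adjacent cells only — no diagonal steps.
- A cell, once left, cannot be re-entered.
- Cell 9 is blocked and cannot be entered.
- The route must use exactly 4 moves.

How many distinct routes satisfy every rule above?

2

Need simple routes of exactly 4 moves from 7 to 10 (Manhattan distance 2, so 1 moves are spent on a detour and 1 undoing it).
Enumerating: 7 3 2 6 10 | 7 8 12 11 10.
That gives 2 routes.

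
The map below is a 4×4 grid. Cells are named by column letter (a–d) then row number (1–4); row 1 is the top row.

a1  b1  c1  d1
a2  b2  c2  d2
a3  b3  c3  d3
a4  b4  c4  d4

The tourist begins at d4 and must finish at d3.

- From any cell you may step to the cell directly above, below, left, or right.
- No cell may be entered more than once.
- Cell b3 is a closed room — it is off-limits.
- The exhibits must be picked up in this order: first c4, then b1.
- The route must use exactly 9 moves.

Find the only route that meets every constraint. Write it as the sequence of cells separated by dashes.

The waypoints must appear in the order c4, b1, with no cell reused.
Route from d4: left 1 to c4, up 2 to c2, left 1 to b2, up 1 to b1, right 2 to d1, down 2 to d3 — 9 moves in all.
Check: order respected (c4 at step 1, b1 at step 5); 9 moves as required.

d4 - c4 - c3 - c2 - b2 - b1 - c1 - d1 - d2 - d3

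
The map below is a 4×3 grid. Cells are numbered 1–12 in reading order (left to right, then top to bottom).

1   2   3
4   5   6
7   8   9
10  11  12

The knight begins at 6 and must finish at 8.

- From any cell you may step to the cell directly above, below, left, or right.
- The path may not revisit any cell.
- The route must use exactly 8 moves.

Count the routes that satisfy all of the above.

Need simple routes of exactly 8 moves from 6 to 8 (Manhattan distance 2, so 3 moves are spent on a detour and 3 undoing it).
Enumerating: 6 3 2 5 4 7 10 11 8 | 6 3 2 1 4 7 10 11 8 | 6 9 12 11 10 7 4 5 8 | 6 5 2 1 4 7 10 11 8 | 6 5 4 7 10 11 12 9 8.
That gives 5 routes.

5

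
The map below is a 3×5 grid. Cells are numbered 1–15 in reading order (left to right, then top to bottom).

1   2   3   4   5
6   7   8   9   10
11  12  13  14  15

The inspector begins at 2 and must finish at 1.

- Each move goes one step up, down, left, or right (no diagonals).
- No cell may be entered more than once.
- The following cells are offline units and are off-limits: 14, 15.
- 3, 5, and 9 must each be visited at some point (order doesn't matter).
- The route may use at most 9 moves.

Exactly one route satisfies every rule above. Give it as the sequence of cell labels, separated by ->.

2 -> 3 -> 4 -> 5 -> 10 -> 9 -> 8 -> 7 -> 6 -> 1

Any route must reach 3, 5, and 9 and still end at 1 within 9 moves, so the order of the required stops is forced.
Route from 2: right 3 to 5, down 1 to 10, left 4 to 6, up 1 to 1 — 9 moves in all.
Check: all required cells visited; 9 ≤ 9 moves.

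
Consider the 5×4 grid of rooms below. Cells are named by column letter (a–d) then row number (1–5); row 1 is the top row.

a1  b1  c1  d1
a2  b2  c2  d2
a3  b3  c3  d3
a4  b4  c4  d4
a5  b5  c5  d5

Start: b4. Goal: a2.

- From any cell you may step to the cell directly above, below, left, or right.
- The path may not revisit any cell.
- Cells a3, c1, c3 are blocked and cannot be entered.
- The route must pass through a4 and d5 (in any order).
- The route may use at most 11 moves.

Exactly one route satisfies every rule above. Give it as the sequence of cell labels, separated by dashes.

b4 - a4 - a5 - b5 - c5 - d5 - d4 - d3 - d2 - c2 - b2 - a2

The budget equals the shortest possible length, so every move has to be on a shortest route through the required cells.
Route from b4: left 1 to a4, down 1 to a5, right 3 to d5, up 3 to d2, left 3 to a2 — 11 moves in all.
Check: all required cells visited; 11 ≤ 11 moves.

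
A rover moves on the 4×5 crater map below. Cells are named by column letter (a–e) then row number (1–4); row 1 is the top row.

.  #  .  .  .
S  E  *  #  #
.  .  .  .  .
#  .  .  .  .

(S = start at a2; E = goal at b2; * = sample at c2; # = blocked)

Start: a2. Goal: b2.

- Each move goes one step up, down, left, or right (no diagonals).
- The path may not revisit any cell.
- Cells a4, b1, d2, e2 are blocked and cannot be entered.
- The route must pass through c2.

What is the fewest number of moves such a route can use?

Any route passes through c2 somewhere between a2 and b2. Summing Manhattan distances along the two legs (a2 → c2 → b2) gives a lower bound of 2 + 1 = 3 moves.
The shortest route satisfying every rule uses 5 moves: a2 → a3 → b3 → c3 → c2 → b2.
The no-revisit rule (legs can't share cells) pushes the minimum above the 3-move bound; an exhaustive check rules out every length from 3 to 4, leaving 5 as the minimum.

5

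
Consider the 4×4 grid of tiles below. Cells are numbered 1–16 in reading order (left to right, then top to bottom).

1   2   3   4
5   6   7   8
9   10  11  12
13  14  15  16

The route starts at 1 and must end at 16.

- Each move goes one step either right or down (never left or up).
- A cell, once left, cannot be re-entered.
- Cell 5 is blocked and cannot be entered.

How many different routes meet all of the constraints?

10

A right/down-only route from 1 to 16 makes exactly 3 down-moves and 3 right-moves in some order.
With no other constraints that would be C(6,3) = 20 routes.
Subtract routes through each blocked cell (inclusion–exclusion for overlaps): − through 5: 10 → 10.
That gives 10 routes.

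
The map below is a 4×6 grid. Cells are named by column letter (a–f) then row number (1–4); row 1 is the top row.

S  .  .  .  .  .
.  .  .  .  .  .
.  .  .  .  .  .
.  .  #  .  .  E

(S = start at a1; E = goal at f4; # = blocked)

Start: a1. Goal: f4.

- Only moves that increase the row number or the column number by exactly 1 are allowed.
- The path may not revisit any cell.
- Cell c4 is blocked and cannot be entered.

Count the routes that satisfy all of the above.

46

A right/down-only route from a1 to f4 makes exactly 3 down-moves and 5 right-moves in some order.
With no other constraints that would be C(8,3) = 56 routes.
Subtract routes through each blocked cell (inclusion–exclusion for overlaps): − through c4: 10 → 46.
That gives 46 routes.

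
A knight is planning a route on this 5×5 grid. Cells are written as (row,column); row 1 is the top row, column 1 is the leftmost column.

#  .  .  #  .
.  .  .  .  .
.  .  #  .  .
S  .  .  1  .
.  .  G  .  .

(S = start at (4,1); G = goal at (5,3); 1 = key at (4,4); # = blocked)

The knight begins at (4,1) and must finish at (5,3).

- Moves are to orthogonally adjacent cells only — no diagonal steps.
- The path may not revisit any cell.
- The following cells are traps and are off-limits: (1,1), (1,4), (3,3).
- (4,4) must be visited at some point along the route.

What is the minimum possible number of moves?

Any route passes through (4,4) somewhere between (4,1) and (5,3). Summing Manhattan distances along the two legs ((4,1) → (4,4) → (5,3)) gives a lower bound of 3 + 2 = 5 moves.
A route of 5 moves achieves this: (4,1) → (4,2) → (4,3) → (4,4) → (5,4) → (5,3).
Since 5 matches the lower bound, it is optimal.

5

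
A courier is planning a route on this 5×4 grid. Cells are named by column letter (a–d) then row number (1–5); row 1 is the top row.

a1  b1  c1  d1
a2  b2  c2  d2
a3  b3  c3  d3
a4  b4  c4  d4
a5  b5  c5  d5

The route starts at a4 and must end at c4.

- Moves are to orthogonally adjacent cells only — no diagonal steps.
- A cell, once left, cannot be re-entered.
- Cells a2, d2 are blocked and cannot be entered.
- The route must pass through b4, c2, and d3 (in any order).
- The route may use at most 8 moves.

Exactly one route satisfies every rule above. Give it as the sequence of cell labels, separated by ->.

Any route must reach b4, c2, and d3 and still end at c4 within 8 moves, so the order of the required stops is forced.
Route from a4: right to b4, 2× up (reaching b2), right to c2, down to c3, right to d3, down to d4, left to c4 — 8 moves in all.
Check: all required cells visited; 8 ≤ 8 moves.

a4 -> b4 -> b3 -> b2 -> c2 -> c3 -> d3 -> d4 -> c4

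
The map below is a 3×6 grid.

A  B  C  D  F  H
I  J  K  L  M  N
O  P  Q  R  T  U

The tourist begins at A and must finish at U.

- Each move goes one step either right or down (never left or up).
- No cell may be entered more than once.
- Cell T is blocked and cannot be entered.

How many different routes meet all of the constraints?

6

A right/down-only route from A to U makes exactly 2 down-moves and 5 right-moves in some order.
With no other constraints that would be C(7,2) = 21 routes.
Subtract routes through each blocked cell (inclusion–exclusion for overlaps): − through T: 15 → 6.
That gives 6 routes.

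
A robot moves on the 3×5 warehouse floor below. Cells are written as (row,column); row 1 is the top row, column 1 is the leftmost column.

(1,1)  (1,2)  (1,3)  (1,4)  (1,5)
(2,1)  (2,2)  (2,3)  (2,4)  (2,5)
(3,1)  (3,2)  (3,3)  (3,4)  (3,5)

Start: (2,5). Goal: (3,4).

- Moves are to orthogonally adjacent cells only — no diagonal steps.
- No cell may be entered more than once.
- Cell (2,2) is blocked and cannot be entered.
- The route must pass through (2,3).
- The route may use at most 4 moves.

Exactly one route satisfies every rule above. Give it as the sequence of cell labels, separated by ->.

The budget equals the shortest possible length, so every move has to be on a shortest route through the required cells.
Route from (2,5): left 2 to (2,3), down 1 to (3,3), right 1 to (3,4) — 4 moves in all.
Check: all required cells visited; 4 ≤ 4 moves.

(2,5) -> (2,4) -> (2,3) -> (3,3) -> (3,4)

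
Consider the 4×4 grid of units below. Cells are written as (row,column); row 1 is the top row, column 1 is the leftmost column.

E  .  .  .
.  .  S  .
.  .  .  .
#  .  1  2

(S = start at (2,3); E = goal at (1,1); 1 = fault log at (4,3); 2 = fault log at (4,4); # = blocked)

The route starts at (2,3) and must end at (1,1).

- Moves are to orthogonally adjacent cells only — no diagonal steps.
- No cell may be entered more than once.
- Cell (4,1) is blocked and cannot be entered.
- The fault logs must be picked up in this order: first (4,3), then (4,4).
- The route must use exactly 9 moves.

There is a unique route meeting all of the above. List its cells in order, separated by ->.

(2,3) -> (3,3) -> (4,3) -> (4,4) -> (3,4) -> (2,4) -> (1,4) -> (1,3) -> (1,2) -> (1,1)

The waypoints must appear in the order (4,3), (4,4), with no cell reused.
Route from (2,3): down 2 to (4,3), right 1 to (4,4), up 3 to (1,4), left 3 to (1,1) — 9 moves in all.
Check: order respected (1 at step 2, 2 at step 3); 9 moves as required.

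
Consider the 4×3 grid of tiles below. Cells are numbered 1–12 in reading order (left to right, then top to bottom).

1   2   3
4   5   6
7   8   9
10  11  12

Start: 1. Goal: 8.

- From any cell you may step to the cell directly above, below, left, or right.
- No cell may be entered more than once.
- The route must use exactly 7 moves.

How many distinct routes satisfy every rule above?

7

Need simple routes of exactly 7 moves from 1 to 8 (Manhattan distance 3, so 2 moves are spent on a detour and 2 undoing it).
Enumerating: 1 4 7 10 11 12 9 8 | 1 4 5 2 3 6 9 8 | 1 4 5 6 9 12 11 8 | 1 2 5 4 7 10 11 8 | 1 2 5 6 9 12 11 8 | 1 2 3 6 9 12 11 8 | 1 2 3 6 5 4 7 8.
That gives 7 routes.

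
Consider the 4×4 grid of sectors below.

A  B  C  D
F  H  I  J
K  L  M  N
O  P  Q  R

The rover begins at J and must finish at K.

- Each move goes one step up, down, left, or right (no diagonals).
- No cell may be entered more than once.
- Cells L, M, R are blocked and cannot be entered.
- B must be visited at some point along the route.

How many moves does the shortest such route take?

Any route passes through B somewhere between J and K. Summing Manhattan distances along the two legs (J → B → K) gives a lower bound of 3 + 3 = 6 moves.
A route of 6 moves achieves this: J → D → C → B → H → F → K.
Since 6 matches the lower bound, it is optimal.

6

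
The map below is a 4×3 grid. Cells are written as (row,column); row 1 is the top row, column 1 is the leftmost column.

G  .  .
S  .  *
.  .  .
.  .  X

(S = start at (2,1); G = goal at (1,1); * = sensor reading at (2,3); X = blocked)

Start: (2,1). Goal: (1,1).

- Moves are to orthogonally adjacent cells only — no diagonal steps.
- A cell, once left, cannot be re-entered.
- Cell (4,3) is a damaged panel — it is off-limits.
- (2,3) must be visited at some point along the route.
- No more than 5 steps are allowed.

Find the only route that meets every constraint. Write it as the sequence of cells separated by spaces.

The budget equals the shortest possible length, so every move has to be on a shortest route through the required cells.
Route from (2,1): right 2 to (2,3), up 1 to (1,3), left 2 to (1,1) — 5 moves in all.
Check: all required cells visited; 5 ≤ 5 moves.

(2,1) (2,2) (2,3) (1,3) (1,2) (1,1)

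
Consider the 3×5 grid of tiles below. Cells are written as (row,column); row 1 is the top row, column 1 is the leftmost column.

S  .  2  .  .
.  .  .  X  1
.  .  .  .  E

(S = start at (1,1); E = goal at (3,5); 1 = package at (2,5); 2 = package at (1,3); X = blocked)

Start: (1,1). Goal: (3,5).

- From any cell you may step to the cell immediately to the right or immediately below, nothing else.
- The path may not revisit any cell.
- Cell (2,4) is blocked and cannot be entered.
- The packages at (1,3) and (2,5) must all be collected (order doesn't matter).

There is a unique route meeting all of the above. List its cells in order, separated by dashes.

(1,1) - (1,2) - (1,3) - (1,4) - (1,5) - (2,5) - (3,5)

Moves only go right or down, so the column and row indices never decrease.
Route from (1,1): 4× right (reaching (1,5)), 2× down (reaching (3,5)) — 6 moves in all.
Check: all required cells visited.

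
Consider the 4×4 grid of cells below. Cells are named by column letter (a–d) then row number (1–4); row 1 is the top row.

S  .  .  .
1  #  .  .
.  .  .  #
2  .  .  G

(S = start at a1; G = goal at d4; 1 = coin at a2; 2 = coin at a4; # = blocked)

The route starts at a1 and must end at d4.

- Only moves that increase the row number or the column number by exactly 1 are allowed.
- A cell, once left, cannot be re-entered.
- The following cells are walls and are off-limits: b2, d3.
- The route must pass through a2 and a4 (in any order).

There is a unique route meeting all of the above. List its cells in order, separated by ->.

Moves only go right or down, so the column and row indices never decrease.
Route from a1: 3× down (reaching a4), 3× right (reaching d4) — 6 moves in all.
Check: all required cells visited.

a1 -> a2 -> a3 -> a4 -> b4 -> c4 -> d4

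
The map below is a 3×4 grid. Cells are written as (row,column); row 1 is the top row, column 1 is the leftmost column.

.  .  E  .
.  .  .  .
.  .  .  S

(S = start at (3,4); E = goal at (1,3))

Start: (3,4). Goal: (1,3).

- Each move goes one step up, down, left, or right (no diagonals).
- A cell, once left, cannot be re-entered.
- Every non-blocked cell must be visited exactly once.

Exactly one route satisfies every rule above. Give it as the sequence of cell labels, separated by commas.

(3,4), (3,3), (3,2), (3,1), (2,1), (1,1), (1,2), (2,2), (2,3), (2,4), (1,4), (1,3)

Need to visit all 12 open cells exactly once, starting at (3,4) and ending at (1,3).
Cell (3,1) has only two open neighbours ((2,1) and (3,2)), so the path must pass straight through it: one of those is the cell it's entered from and the other is where it exits.
Route from (3,4): 3× left (reaching (3,1)), 2× up (reaching (1,1)), right to (1,2), down to (2,2), 2× right (reaching (2,4)), up to (1,4), left to (1,3) — 11 moves in all.
Check: all 12 open cells covered.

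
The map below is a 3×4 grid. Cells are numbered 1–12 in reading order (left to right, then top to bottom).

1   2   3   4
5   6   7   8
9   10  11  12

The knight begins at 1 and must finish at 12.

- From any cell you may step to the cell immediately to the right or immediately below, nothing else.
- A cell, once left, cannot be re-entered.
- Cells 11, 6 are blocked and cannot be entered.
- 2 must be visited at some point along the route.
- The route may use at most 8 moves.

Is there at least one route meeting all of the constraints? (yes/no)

One route that works: 1 → 2 → 3 → 7 → 8 → 12.

yes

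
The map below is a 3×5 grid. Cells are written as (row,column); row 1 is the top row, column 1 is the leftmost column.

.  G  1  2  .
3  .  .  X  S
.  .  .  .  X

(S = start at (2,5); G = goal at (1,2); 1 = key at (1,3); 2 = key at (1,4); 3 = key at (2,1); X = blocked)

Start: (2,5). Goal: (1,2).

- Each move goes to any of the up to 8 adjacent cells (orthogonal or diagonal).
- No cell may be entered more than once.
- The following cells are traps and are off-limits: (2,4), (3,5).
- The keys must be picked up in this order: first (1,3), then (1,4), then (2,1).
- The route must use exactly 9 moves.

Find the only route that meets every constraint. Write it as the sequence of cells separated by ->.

(2,5) -> (3,4) -> (3,3) -> (2,2) -> (1,3) -> (1,4) -> (2,3) -> (3,2) -> (2,1) -> (1,2)

The waypoints must appear in the order (1,3), (1,4), (2,1), with no cell reused.
Route from (2,5): down-left 1 to (3,4), left 1 to (3,3), up-left 1 to (2,2), up-right 1 to (1,3), right 1 to (1,4), down-left 2 to (3,2), up-left 1 to (2,1), up-right 1 to (1,2) — 9 moves in all.
Check: order respected (1 at step 4, 2 at step 5, 3 at step 8); 9 moves as required.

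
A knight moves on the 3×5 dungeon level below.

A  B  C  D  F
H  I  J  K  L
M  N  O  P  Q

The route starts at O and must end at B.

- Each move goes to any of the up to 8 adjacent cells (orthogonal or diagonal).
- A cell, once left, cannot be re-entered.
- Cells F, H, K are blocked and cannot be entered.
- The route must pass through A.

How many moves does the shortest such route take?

Any route passes through A somewhere between O and B. Summing Chebyshev distances along the two legs (O → A → B) gives a lower bound of 2 + 1 = 3 moves.
A route of 3 moves achieves this: O → I → A → B.
Since 3 matches the lower bound, it is optimal.

3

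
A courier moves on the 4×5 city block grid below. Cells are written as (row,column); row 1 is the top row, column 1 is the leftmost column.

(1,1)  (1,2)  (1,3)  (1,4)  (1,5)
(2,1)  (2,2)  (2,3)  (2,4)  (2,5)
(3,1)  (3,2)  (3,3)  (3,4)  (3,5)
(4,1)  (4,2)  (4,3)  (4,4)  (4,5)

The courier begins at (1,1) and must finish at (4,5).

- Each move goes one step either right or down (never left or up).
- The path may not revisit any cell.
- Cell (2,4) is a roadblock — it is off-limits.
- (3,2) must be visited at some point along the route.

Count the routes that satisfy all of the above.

12

A right/down-only route from (1,1) to (4,5) makes exactly 3 down-moves and 4 right-moves in some order.
With no other constraints that would be C(7,3) = 35 routes.
Split at (3,2) and multiply the segment counts (each segment already excludes blocked cells): (1,1)→(3,2): 3; (3,2)→(4,5): 4; product = 12.
That gives 12 routes.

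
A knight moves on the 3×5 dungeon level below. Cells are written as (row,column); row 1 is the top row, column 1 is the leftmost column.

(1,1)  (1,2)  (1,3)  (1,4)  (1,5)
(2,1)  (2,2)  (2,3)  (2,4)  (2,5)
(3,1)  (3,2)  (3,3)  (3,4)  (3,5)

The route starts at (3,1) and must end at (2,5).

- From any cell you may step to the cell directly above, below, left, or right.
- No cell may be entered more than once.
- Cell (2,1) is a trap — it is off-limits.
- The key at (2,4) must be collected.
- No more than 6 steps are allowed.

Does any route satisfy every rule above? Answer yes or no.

One route that works: (3,1) → (3,2) → (2,2) → (2,3) → (2,4) → (2,5).

yes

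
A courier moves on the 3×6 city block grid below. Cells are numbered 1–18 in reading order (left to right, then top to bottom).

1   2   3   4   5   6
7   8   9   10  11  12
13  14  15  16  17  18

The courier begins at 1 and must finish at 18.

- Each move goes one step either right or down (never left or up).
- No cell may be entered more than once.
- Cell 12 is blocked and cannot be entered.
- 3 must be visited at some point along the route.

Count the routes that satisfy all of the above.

6

A right/down-only route from 1 to 18 makes exactly 2 down-moves and 5 right-moves in some order.
With no other constraints that would be C(7,2) = 21 routes.
Split at 3 and multiply the segment counts (each segment already excludes blocked cells): 1→3: 1; 3→18: 6; product = 6.
That gives 6 routes.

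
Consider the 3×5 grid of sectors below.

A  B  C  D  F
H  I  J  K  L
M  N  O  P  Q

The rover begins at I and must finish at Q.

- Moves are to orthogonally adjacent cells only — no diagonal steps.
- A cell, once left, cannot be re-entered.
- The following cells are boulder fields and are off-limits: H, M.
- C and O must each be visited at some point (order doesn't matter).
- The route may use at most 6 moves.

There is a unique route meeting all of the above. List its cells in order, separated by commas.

I, B, C, J, O, P, Q

Any route must reach C and O and still end at Q within 6 moves, so the order of the required stops is forced.
Route from I: up to B, right to C, 2× down (reaching O), 2× right (reaching Q) — 6 moves in all.
Check: all required cells visited; 6 ≤ 6 moves.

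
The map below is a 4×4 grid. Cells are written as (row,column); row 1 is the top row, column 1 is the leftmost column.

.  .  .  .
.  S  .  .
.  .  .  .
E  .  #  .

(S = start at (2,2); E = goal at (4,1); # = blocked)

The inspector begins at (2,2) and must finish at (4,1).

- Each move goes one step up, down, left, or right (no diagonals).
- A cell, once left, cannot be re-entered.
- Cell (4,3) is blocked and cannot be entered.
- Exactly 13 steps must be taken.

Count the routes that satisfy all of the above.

Need simple routes of exactly 13 moves from (2,2) to (4,1) (Manhattan distance 3, so 5 moves are spent on a detour and 5 undoing it).
Enumerating: (2,2) (2,3) (3,3) (3,4) (2,4) (1,4) (1,3) (1,2) (1,1) (2,1) (3,1) (3,2) (4,2) (4,1).
That gives 1 route.

1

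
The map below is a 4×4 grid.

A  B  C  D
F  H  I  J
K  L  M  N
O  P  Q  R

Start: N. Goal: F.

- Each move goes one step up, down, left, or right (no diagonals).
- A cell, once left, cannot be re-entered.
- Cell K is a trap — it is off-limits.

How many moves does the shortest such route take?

4

The Manhattan distance from N to F is |3−2| + |4−1| = 4, so at least 4 moves are needed.
A route of 4 moves achieves this: N → J → I → H → F.
Since 4 matches the lower bound, it is optimal.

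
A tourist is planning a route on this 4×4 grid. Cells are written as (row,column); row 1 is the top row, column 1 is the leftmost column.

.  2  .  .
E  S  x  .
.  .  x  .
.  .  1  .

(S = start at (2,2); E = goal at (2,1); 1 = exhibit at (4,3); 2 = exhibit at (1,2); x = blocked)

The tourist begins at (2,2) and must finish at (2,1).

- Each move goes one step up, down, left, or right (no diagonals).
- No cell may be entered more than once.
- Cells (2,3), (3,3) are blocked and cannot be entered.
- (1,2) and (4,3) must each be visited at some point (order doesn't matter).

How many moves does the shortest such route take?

Any route passes through (1,2) and (4,3) in some order between (2,2) and (2,1). Summing Manhattan distances along each leg and taking the cheapest ordering ((2,2) → (4,3) → (1,2) → (2,1)) gives a lower bound of 3 + 4 + 2 = 9 moves.
The shortest route satisfying every rule uses 11 moves: (2,2) → (1,2) → (1,3) → (1,4) → (2,4) → (3,4) → (4,4) → (4,3) → (4,2) → (3,2) → (3,1) → (2,1).
The no-revisit rule (legs can't share cells) pushes the minimum above the 9-move bound; an exhaustive check rules out every length from 9 to 10, leaving 11 as the minimum.

11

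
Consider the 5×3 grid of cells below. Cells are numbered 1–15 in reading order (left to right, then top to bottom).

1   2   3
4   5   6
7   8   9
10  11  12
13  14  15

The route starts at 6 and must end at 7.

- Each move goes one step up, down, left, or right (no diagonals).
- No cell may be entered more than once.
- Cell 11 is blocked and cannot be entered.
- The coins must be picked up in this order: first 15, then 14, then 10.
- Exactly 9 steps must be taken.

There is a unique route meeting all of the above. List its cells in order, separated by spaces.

6 5 8 9 12 15 14 13 10 7

The waypoints must appear in the order 15, 14, 10, with no cell reused.
Route from 6: left 1 to 5, down 1 to 8, right 1 to 9, down 2 to 15, left 2 to 13, up 2 to 7 — 9 moves in all.
Check: order respected (15 at step 5, 14 at step 6, 10 at step 8); 9 moves as required.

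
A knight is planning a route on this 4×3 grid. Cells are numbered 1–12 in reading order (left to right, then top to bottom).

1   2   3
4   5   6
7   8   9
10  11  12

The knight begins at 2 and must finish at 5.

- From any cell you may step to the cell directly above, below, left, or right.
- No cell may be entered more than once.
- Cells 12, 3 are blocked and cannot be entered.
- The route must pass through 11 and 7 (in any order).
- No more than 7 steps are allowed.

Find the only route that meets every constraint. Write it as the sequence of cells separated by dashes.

2 - 1 - 4 - 7 - 10 - 11 - 8 - 5

The budget equals the shortest possible length, so every move has to be on a shortest route through the required cells.
Route from 2: left 1 to 1, down 3 to 10, right 1 to 11, up 2 to 5 — 7 moves in all.
Check: all required cells visited; 7 ≤ 7 moves.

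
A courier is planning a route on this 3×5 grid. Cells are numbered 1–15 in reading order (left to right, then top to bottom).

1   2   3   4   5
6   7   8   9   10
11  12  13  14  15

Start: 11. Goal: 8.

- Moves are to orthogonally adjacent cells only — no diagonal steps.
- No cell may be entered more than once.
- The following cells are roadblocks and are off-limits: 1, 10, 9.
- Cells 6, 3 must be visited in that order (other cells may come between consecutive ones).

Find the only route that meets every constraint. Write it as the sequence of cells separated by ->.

11 -> 6 -> 7 -> 2 -> 3 -> 8

The waypoints must appear in the order 6, 3, with no cell reused.
Route from 11: up 1 to 6, right 1 to 7, up 1 to 2, right 1 to 3, down 1 to 8 — 5 moves in all.
Check: order respected (6 at step 1, 3 at step 4).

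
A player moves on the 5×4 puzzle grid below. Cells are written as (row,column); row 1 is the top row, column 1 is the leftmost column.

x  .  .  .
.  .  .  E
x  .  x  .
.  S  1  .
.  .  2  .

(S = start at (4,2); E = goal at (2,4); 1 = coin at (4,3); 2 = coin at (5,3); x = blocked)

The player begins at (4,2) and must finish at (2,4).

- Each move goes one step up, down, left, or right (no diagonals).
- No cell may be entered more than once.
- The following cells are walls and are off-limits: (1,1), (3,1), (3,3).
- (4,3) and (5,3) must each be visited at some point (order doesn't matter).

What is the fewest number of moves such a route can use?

Any route passes through (4,3) and (5,3) in some order between (4,2) and (2,4). Summing Manhattan distances along each leg and taking the cheapest ordering ((4,2) → (4,3) → (5,3) → (2,4)) gives a lower bound of 1 + 1 + 4 = 6 moves.
A route of 6 moves achieves this: (4,2) → (5,2) → (5,3) → (4,3) → (4,4) → (3,4) → (2,4).
Since 6 matches the lower bound, it is optimal.

6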